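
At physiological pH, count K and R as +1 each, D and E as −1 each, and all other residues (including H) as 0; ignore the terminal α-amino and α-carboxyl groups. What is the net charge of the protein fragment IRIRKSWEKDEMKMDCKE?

+1

Positive (K, R): R2, R4, K5, K9, K13, K17 → +6.
Negative (D, E): E8, D10, E11, D15, E18 → −5.
Net charge = (+6) + (−5) = +1.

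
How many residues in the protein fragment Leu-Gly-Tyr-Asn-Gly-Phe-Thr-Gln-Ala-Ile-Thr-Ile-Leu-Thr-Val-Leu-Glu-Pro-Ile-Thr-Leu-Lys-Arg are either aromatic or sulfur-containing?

Aromatic: F, W, Y. Sulfur-containing: C, M.
Aromatic residues here: Tyr3, Phe6 (2).
Sulfur-containing residues here: none (0).
The two groups share no amino acid, so total = 2 + 0 = 2.

2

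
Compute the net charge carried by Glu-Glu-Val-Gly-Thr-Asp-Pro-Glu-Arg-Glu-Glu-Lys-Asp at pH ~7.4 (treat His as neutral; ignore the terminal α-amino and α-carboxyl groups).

The side chains ionized at physiological pH are Lys/Arg (+1) and Asp/Glu (−1); with His treated as neutral, nothing else contributes.
Positive (K, R): Arg9, Lys12 → +2.
Negative (D, E): Glu1, Glu2, Asp6, Glu8, Glu10, Glu11, Asp13 → −7.
Net charge = (+2) + (−7) = −5.

-5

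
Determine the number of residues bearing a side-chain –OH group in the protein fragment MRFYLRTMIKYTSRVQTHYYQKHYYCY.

The –OH-bearing residues are Ser, Thr (aliphatic alcohols), and Tyr (phenol).
Matching residues: Y4, T7, Y11, T12, S13, T17, Y19, Y20, Y24, Y25, Y27.

11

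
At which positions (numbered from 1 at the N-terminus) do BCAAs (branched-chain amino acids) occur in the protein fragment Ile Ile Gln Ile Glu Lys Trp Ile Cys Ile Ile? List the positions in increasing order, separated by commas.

1, 2, 4, 8, 10, 11

V, L, and I make up the branched-chain aliphatic group.
Matching residues: Ile1, Ile2, Ile4, Ile8, Ile10, Ile11.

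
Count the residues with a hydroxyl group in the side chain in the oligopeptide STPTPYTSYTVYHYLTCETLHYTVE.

14

Serine (S), threonine (T), and tyrosine (Y) each carry a hydroxyl group on the side chain.
Matching residues: S1, T2, T4, Y6, T7, S8, Y9, T10, Y12, Y14, T16, T19, Y22, T23.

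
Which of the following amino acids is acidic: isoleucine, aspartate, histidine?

Aspartate (D) and glutamate (E) have carboxylic-acid side chains and are the acidic amino acids.
Of the listed options, only aspartate belongs to this group.

aspartate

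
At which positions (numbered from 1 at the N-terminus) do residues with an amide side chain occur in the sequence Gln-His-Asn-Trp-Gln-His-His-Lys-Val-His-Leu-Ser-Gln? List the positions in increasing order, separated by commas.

Asparagine (N) and glutamine (Q) have uncharged amide side chains.
Matching residues: Gln1, Asn3, Gln5, Gln13.

1, 3, 5, 13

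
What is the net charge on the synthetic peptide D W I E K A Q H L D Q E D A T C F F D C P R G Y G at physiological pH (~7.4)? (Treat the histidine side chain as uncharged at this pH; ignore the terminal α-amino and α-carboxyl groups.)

At pH ~7.4 the Lys and Arg side chains are protonated (+1), the Asp and Glu side chains are deprotonated (−1), and with His taken as neutral all other side chains carry no charge.
Positive (K, R): K5, R22 → +2.
Negative (D, E): D1, E4, D10, E12, D13, D19 → −6.
Net charge = (+2) + (−6) = −4.

-4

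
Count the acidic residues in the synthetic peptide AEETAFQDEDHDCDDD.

The acidic residues are Asp (D) and Glu (E), whose side chains end in a carboxylate group.
Matching residues: E2, E3, D8, E9, D10, D12, D14, D15, D16.

9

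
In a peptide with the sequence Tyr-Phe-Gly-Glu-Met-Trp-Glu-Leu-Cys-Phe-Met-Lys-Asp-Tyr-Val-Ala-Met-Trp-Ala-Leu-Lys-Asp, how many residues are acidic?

4

Aspartate (D) and glutamate (E) have carboxylic-acid side chains and are the acidic amino acids.
Matching residues: Glu4, Glu7, Asp13, Asp22.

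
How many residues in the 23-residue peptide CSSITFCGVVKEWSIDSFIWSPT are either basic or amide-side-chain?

1

Basic: H, K, R. Amide-side-chain: N, Q.
Basic residues here: K11 (1).
Amide-side-chain residues here: none (0).
The two groups share no amino acid, so total = 1 + 0 = 1.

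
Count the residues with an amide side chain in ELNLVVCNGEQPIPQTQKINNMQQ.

9

The amide-side-chain residues are Asn (N) and Gln (Q).
Matching residues: N3, N8, Q11, Q15, Q17, N20, N21, Q23, Q24.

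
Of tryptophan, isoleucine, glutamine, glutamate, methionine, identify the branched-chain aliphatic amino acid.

Valine (V), leucine (L), and isoleucine (I) are the branched-chain amino acids.
Of the listed options, only isoleucine belongs to this group.

isoleucine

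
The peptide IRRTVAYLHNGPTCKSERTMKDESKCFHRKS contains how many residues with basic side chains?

10

K, R, and H are the three residues with basic side chains (ε-amine, guanidinium, and imidazole respectively).
Matching residues: R2, R3, H9, K15, R18, K21, K25, H28, R29, K30.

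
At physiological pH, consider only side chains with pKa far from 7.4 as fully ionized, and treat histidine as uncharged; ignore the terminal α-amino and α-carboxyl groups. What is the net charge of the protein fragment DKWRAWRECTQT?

+1

Near pH 7.4, K and R contribute +1 each, D and E contribute −1 each, and every other side chain (His included, as stated) is uncharged.
Positive (K, R): K2, R4, R7 → +3.
Negative (D, E): D1, E8 → −2.
Net charge = (+3) + (−2) = +1.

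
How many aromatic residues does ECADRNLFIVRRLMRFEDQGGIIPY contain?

The aromatic amino acids are Phe (F, benzyl), Trp (W, indole), and Tyr (Y, phenol).
Matching residues: F8, F16, Y25.

3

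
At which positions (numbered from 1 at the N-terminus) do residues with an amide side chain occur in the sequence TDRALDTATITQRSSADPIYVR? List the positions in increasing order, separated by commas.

Only N (asparagine) and Q (glutamine) carry a side-chain carboxamide.
Matching residues: Q12.

12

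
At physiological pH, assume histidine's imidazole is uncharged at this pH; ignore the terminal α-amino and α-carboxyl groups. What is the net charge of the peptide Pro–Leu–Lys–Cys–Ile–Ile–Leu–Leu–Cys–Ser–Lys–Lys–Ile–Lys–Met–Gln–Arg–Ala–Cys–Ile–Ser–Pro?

Near pH 7.4, K and R contribute +1 each, D and E contribute −1 each, and every other side chain (His included, as stated) is uncharged.
Positive (K, R): Lys3, Lys11, Lys12, Lys14, Arg17 → +5.
Negative (D, E): none → −0.
Net charge = (+5) + (−0) = +5.

+5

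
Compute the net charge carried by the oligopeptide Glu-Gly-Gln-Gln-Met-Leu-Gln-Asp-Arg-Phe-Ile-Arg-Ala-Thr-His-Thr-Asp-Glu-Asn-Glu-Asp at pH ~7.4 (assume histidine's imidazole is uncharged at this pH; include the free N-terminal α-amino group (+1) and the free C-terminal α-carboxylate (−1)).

At pH ~7.4 the Lys and Arg side chains are protonated (+1), the Asp and Glu side chains are deprotonated (−1), and with His taken as neutral all other side chains carry no charge.
Positive (K, R): Arg9, Arg12 → +2.
Negative (D, E): Glu1, Asp8, Asp17, Glu18, Glu20, Asp21 → −6.
The N-terminus (+1) and C-terminus (−1) cancel.
Net charge = (+2) + (−6) = −4.

-4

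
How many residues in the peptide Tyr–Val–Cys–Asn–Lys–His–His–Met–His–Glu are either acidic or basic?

5

Acidic: D, E. Basic: H, K, R.
Acidic residues here: Glu10 (1).
Basic residues here: Lys5, His6, His7, His9 (4).
The two groups share no amino acid, so total = 1 + 4 = 5.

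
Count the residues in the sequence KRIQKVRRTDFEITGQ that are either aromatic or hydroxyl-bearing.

Aromatic: F, W, Y. Hydroxyl-bearing: S, T, Y.
Aromatic residues here: F11 (1).
Hydroxyl-bearing residues here: T9, T14 (2).
(Y belongs to both groups, but none appear in this sequence.) Total = 1 + 2 = 3.

3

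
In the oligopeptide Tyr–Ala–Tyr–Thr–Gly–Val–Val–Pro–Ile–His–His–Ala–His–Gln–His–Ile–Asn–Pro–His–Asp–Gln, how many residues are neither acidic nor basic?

Acidic: D, E. Basic: K, R, H. All other residues are neither.
Matching residues: Tyr1, Ala2, Tyr3, Thr4, Gly5, Val6, Val7, Pro8, Ile9, Ala12, Gln14, Ile16, Asn17, Pro18, Gln21.

15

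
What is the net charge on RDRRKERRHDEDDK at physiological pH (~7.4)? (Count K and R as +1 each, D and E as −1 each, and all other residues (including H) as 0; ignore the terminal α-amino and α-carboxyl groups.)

+1

Positive (K, R): R1, R3, R4, K5, R7, R8, K14 → +7.
Negative (D, E): D2, E6, D10, E11, D12, D13 → −6.
Net charge = (+7) + (−6) = +1.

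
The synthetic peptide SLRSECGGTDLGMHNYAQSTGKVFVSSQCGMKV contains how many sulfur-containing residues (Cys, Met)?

Matching residues: C6, M13, C29, M31.

4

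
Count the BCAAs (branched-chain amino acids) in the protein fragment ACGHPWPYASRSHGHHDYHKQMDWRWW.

0

The BCAAs are Val, Leu, and Ile — aliphatic side chains with a branch point.
None of the 27 residues belong to this group.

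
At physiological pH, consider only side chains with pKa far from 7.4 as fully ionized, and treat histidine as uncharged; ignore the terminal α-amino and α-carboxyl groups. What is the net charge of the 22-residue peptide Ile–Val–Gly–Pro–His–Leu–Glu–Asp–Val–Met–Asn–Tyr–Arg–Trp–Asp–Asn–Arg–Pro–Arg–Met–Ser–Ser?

At pH ~7.4 the Lys and Arg side chains are protonated (+1), the Asp and Glu side chains are deprotonated (−1), and with His taken as neutral all other side chains carry no charge.
Positive (K, R): Arg13, Arg17, Arg19 → +3.
Negative (D, E): Glu7, Asp8, Asp15 → −3.
Net charge = (+3) + (−3) = 0.

0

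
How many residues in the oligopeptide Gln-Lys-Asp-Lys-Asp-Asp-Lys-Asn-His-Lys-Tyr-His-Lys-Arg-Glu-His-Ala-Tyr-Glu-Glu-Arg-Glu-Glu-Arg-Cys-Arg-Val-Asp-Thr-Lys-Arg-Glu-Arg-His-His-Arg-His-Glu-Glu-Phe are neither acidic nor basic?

9

Acidic: D, E. Basic: K, R, H. All other residues are neither.
Matching residues: Gln1, Asn8, Tyr11, Ala17, Tyr18, Cys25, Val27, Thr29, Phe40.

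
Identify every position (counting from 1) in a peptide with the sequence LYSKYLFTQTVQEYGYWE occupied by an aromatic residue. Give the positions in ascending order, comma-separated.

2, 5, 7, 14, 16, 17

Matching residues: Y2, Y5, F7, Y14, Y16, W17.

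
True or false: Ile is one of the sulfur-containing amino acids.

False

The sulfur-bearing residues are cysteine (–SH) and methionine (–S–CH₃).
Isoleucine is not in this group.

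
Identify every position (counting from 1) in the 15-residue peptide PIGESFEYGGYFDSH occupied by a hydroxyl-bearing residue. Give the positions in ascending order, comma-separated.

S, T, and Y are the three residues with a side-chain hydroxyl.
Matching residues: S5, Y8, Y11, S14.

5, 8, 11, 14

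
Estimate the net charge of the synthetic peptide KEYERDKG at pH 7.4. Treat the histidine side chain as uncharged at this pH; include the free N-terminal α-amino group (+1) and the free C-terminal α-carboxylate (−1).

0

Near pH 7.4, K and R contribute +1 each, D and E contribute −1 each, and every other side chain (His included, as stated) is uncharged.
Positive (K, R): K1, R5, K7 → +3.
Negative (D, E): E2, E4, D6 → −3.
The N-terminus (+1) and C-terminus (−1) cancel.
Net charge = (+3) + (−3) = 0.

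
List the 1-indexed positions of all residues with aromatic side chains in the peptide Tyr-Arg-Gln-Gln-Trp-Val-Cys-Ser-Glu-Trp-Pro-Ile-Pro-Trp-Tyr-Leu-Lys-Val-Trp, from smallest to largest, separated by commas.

The aromatic amino acids are Phe (F, benzyl), Trp (W, indole), and Tyr (Y, phenol).
Matching residues: Tyr1, Trp5, Trp10, Trp14, Tyr15, Trp19.

1, 5, 10, 14, 15, 19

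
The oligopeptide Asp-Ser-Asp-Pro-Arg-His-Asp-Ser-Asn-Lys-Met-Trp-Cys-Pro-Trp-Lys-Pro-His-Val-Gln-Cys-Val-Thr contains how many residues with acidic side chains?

Only D (aspartate) and E (glutamate) carry a side-chain carboxylic acid.
Matching residues: Asp1, Asp3, Asp7.

3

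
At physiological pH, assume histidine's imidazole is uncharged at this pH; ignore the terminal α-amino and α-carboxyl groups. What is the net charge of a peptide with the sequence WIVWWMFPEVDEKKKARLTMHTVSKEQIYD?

0

The side chains ionized at physiological pH are Lys/Arg (+1) and Asp/Glu (−1); with His treated as neutral, nothing else contributes.
Positive (K, R): K13, K14, K15, R17, K25 → +5.
Negative (D, E): E9, D11, E12, E26, D30 → −5.
Net charge = (+5) + (−5) = 0.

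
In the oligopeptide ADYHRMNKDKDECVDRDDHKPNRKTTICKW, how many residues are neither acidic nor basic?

13

Acidic: D, E. Basic: K, R, H. All other residues are neither.
Matching residues: A1, Y3, M6, N7, C13, V14, P21, N22, T25, T26, I27, C28, W30.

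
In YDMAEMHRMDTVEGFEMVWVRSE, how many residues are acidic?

6

The acidic residues are Asp (D) and Glu (E), whose side chains end in a carboxylate group.
Matching residues: D2, E5, D10, E13, E16, E23.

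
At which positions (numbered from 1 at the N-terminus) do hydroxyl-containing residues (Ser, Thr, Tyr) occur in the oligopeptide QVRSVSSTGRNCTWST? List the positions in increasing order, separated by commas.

Matching residues: S4, S6, S7, T8, T13, S15, T16.

4, 6, 7, 8, 13, 15, 16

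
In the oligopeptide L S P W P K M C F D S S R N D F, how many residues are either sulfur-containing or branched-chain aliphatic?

Sulfur-containing: C, M. Branched-chain aliphatic: I, L, V.
Sulfur-containing residues here: M7, C8 (2).
Branched-chain aliphatic residues here: L1 (1).
The two groups share no amino acid, so total = 2 + 1 = 3.

3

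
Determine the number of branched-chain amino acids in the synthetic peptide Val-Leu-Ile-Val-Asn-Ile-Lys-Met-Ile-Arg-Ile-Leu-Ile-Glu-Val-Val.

V, L, and I make up the branched-chain aliphatic group.
Matching residues: Val1, Leu2, Ile3, Val4, Ile6, Ile9, Ile11, Leu12, Ile13, Val15, Val16.

11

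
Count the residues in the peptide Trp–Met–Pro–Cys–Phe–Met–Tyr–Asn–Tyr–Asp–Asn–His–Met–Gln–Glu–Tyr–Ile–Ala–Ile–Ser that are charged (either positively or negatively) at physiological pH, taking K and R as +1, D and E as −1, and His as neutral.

Charged side chains at pH ~7.4: K, R (positive); D, E (negative).
Matching residues: Asp10, Glu15.

2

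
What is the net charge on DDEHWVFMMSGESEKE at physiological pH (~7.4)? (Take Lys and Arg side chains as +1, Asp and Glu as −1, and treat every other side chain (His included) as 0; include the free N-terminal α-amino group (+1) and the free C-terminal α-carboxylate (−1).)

-5

Positive (K, R): K15 → +1.
Negative (D, E): D1, D2, E3, E12, E14, E16 → −6.
The N-terminus (+1) and C-terminus (−1) cancel.
Net charge = (+1) + (−6) = −5.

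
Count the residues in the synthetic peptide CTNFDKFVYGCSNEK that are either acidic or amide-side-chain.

Acidic: D, E. Amide-side-chain: N, Q.
Acidic residues here: D5, E14 (2).
Amide-side-chain residues here: N3, N13 (2).
The two groups share no amino acid, so total = 2 + 2 = 4.

4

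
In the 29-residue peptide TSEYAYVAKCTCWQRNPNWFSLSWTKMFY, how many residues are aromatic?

8

F, W, and Y each carry an aromatic ring on the side chain.
Matching residues: Y4, Y6, W13, W19, F20, W24, F28, Y29.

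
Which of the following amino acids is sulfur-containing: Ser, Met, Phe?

Met

Cysteine (C, thiol) and methionine (M, thioether) are the two sulfur-containing amino acids.
Of the listed options, only Met belongs to this group.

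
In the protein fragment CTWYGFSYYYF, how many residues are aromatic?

7

F, W, and Y each carry an aromatic ring on the side chain.
Matching residues: W3, Y4, F6, Y8, Y9, Y10, F11.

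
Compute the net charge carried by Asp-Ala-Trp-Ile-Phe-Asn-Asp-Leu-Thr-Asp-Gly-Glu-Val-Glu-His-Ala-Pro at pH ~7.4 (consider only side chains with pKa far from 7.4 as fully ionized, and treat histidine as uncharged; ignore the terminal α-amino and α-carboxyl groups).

-5

Near pH 7.4, K and R contribute +1 each, D and E contribute −1 each, and every other side chain (His included, as stated) is uncharged.
Positive (K, R): none → +0.
Negative (D, E): Asp1, Asp7, Asp10, Glu12, Glu14 → −5.
Net charge = (+0) + (−5) = −5.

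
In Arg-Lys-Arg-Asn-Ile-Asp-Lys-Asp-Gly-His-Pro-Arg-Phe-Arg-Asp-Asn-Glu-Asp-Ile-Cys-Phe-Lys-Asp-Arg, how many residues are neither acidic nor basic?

9

Acidic: D, E. Basic: K, R, H. All other residues are neither.
Matching residues: Asn4, Ile5, Gly9, Pro11, Phe13, Asn16, Ile19, Cys20, Phe21.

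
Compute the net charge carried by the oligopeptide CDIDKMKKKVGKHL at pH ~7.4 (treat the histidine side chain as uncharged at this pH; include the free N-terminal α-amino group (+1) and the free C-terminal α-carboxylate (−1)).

+3

At pH ~7.4 the Lys and Arg side chains are protonated (+1), the Asp and Glu side chains are deprotonated (−1), and with His taken as neutral all other side chains carry no charge.
Positive (K, R): K5, K7, K8, K9, K12 → +5.
Negative (D, E): D2, D4 → −2.
The N-terminus (+1) and C-terminus (−1) cancel.
Net charge = (+5) + (−2) = +3.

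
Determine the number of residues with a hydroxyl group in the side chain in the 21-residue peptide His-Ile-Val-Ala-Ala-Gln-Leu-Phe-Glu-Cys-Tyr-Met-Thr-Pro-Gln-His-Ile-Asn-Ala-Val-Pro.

Serine (S), threonine (T), and tyrosine (Y) each carry a hydroxyl group on the side chain.
Matching residues: Tyr11, Thr13.

2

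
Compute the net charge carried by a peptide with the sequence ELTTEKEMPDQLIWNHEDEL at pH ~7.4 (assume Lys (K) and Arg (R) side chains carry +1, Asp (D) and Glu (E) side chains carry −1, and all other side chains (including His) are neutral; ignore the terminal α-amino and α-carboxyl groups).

Positive (K, R): K6 → +1.
Negative (D, E): E1, E5, E7, D10, E17, D18, E19 → −7.
Net charge = (+1) + (−7) = −6.

-6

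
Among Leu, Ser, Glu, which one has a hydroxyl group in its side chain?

S, T, and Y are the three residues with a side-chain hydroxyl.
Of the listed options, only Ser belongs to this group.

Ser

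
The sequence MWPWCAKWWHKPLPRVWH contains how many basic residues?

5

The basic amino acids are Lys (K), Arg (R), and His (H).
Matching residues: K7, H10, K11, R15, H18.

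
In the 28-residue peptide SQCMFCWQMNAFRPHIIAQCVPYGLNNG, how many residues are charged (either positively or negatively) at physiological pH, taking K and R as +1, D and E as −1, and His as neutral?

1

Charged side chains at pH ~7.4: K, R (positive); D, E (negative).
Matching residues: R13.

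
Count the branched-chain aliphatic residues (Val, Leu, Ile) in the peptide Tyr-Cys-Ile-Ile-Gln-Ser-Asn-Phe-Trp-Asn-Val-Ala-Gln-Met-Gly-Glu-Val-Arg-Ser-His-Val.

5

Matching residues: Ile3, Ile4, Val11, Val17, Val21.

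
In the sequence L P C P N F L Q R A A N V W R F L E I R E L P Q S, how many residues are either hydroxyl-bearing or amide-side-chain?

5

Hydroxyl-bearing: S, T, Y. Amide-side-chain: N, Q.
Hydroxyl-bearing residues here: S25 (1).
Amide-side-chain residues here: N5, Q8, N12, Q24 (4).
The two groups share no amino acid, so total = 1 + 4 = 5.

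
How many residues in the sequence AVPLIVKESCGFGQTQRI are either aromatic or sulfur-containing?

2

Aromatic: F, W, Y. Sulfur-containing: C, M.
Aromatic residues here: F12 (1).
Sulfur-containing residues here: C10 (1).
The two groups share no amino acid, so total = 1 + 1 = 2.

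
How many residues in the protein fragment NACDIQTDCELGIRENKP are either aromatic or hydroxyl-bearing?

1

Aromatic: F, W, Y. Hydroxyl-bearing: S, T, Y.
Aromatic residues here: none (0).
Hydroxyl-bearing residues here: T7 (1).
(Y belongs to both groups, but none appear in this sequence.) Total = 0 + 1 = 1.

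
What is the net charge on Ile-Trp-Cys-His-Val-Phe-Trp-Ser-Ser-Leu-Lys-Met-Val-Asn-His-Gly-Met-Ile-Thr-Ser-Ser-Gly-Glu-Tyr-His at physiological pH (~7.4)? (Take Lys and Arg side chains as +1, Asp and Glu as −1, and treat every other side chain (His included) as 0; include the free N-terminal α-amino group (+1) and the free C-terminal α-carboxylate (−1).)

Positive (K, R): Lys11 → +1.
Negative (D, E): Glu23 → −1.
The N-terminus (+1) and C-terminus (−1) cancel.
Net charge = (+1) + (−1) = 0.

0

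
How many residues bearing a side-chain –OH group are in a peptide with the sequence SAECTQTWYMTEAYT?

S, T, and Y are the three residues with a side-chain hydroxyl.
Matching residues: S1, T5, T7, Y9, T11, Y14, T15.

7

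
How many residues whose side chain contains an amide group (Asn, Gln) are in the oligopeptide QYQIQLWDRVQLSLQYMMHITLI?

5

Matching residues: Q1, Q3, Q5, Q11, Q15.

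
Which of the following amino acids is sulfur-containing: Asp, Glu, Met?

Met

Cysteine (C, thiol) and methionine (M, thioether) are the two sulfur-containing amino acids.
Of the listed options, only Met belongs to this group.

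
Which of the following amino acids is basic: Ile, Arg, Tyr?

Arg

K, R, and H are the three residues with basic side chains (ε-amine, guanidinium, and imidazole respectively).
Of the listed options, only Arg belongs to this group.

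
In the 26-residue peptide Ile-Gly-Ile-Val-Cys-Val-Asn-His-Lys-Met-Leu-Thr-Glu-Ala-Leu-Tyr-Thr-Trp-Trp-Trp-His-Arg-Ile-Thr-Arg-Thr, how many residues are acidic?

The acidic residues are Asp (D) and Glu (E), whose side chains end in a carboxylate group.
Matching residues: Glu13.

1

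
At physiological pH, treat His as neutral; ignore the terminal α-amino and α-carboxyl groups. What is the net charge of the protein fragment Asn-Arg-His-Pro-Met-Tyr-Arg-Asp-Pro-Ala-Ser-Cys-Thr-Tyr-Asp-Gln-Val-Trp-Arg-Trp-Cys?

+1

At pH ~7.4 the Lys and Arg side chains are protonated (+1), the Asp and Glu side chains are deprotonated (−1), and with His taken as neutral all other side chains carry no charge.
Positive (K, R): Arg2, Arg7, Arg19 → +3.
Negative (D, E): Asp8, Asp15 → −2.
Net charge = (+3) + (−2) = +1.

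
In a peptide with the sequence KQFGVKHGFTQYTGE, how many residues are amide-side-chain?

2

Asparagine (N) and glutamine (Q) have uncharged amide side chains.
Matching residues: Q2, Q11.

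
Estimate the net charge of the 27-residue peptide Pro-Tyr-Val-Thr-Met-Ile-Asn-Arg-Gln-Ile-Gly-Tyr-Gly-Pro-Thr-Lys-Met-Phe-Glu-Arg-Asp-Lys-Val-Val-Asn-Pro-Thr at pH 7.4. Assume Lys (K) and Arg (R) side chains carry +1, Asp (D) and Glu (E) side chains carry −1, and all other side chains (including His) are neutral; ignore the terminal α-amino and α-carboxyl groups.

Positive (K, R): Arg8, Lys16, Arg20, Lys22 → +4.
Negative (D, E): Glu19, Asp21 → −2.
Net charge = (+4) + (−2) = +2.

+2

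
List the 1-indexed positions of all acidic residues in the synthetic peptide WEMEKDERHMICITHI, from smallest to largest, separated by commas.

2, 4, 6, 7

Only D (aspartate) and E (glutamate) carry a side-chain carboxylic acid.
Matching residues: E2, E4, D6, E7.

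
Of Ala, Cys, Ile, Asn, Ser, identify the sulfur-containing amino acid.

Cys

Only Cys (C) and Met (M) have a sulfur atom in the side chain.
Of the listed options, only Cys belongs to this group.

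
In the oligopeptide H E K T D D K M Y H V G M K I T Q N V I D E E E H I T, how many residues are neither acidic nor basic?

Acidic: D, E. Basic: K, R, H. All other residues are neither.
Matching residues: T4, M8, Y9, V11, G12, M13, I15, T16, Q17, N18, V19, I20, I26, T27.

14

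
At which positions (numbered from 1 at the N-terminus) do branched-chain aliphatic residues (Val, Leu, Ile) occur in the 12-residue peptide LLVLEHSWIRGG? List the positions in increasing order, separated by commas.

1, 2, 3, 4, 9

Matching residues: L1, L2, V3, L4, I9.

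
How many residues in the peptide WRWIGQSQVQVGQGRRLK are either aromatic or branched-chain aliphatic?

6

Aromatic: F, W, Y. Branched-chain aliphatic: I, L, V.
Aromatic residues here: W1, W3 (2).
Branched-chain aliphatic residues here: I4, V9, V11, L17 (4).
The two groups share no amino acid, so total = 2 + 4 = 6.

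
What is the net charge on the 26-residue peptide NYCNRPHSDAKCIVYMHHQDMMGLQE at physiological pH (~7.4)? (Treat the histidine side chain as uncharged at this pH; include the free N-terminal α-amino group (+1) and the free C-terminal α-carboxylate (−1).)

-1

The side chains ionized at physiological pH are Lys/Arg (+1) and Asp/Glu (−1); with His treated as neutral, nothing else contributes.
Positive (K, R): R5, K11 → +2.
Negative (D, E): D9, D20, E26 → −3.
The N-terminus (+1) and C-terminus (−1) cancel.
Net charge = (+2) + (−3) = −1.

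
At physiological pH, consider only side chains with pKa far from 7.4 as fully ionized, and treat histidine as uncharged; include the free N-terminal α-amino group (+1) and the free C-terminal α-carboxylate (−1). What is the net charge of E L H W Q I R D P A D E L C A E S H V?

The side chains ionized at physiological pH are Lys/Arg (+1) and Asp/Glu (−1); with His treated as neutral, nothing else contributes.
Positive (K, R): R7 → +1.
Negative (D, E): E1, D8, D11, E12, E16 → −5.
The N-terminus (+1) and C-terminus (−1) cancel.
Net charge = (+1) + (−5) = −4.

-4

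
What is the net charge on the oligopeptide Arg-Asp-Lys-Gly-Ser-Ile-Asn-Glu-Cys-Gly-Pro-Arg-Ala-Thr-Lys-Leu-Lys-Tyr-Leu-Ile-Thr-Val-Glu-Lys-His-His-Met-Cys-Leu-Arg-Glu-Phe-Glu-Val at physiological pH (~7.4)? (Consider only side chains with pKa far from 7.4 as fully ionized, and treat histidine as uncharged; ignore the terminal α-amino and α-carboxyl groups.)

At pH ~7.4 the Lys and Arg side chains are protonated (+1), the Asp and Glu side chains are deprotonated (−1), and with His taken as neutral all other side chains carry no charge.
Positive (K, R): Arg1, Lys3, Arg12, Lys15, Lys17, Lys24, Arg30 → +7.
Negative (D, E): Asp2, Glu8, Glu23, Glu31, Glu33 → −5.
Net charge = (+7) + (−5) = +2.

+2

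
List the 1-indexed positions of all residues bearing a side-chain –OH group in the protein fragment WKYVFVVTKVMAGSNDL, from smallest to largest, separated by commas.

3, 8, 14

S, T, and Y are the three residues with a side-chain hydroxyl.
Matching residues: Y3, T8, S14.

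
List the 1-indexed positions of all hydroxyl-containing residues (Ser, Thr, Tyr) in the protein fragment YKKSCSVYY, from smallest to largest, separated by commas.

1, 4, 6, 8, 9

Matching residues: Y1, S4, S6, Y8, Y9.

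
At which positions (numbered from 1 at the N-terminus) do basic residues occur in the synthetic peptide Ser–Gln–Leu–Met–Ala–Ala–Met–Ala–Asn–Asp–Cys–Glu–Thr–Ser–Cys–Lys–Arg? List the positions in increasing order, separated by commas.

16, 17

Lysine (K), arginine (R), and histidine (H) have basic, nitrogen-containing side chains.
Matching residues: Lys16, Arg17.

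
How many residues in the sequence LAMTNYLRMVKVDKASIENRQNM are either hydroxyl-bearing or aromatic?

3

Hydroxyl-bearing: S, T, Y. Aromatic: F, W, Y.
Hydroxyl-bearing residues here: T4, Y6, S16 (3).
Aromatic residues here: Y6 (1).
Y is in both groups, so the 1 Y residue must not be double-counted.
Total = 3 + 1 − 1 = 3.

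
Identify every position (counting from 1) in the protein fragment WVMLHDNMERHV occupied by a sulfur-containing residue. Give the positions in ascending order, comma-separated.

The sulfur-bearing residues are cysteine (–SH) and methionine (–S–CH₃).
Matching residues: M3, M8.

3, 8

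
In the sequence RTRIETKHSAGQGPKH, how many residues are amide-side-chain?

Only N (asparagine) and Q (glutamine) carry a side-chain carboxamide.
Matching residues: Q12.

1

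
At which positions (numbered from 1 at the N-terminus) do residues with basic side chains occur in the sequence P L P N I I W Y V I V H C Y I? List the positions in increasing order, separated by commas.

The basic amino acids are Lys (K), Arg (R), and His (H).
Matching residues: H12.

12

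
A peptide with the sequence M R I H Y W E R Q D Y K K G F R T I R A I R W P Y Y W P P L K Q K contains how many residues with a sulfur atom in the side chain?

1

Cysteine (C, thiol) and methionine (M, thioether) are the two sulfur-containing amino acids.
Matching residues: M1.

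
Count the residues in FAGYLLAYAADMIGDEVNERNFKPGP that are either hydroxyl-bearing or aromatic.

4

Hydroxyl-bearing: S, T, Y. Aromatic: F, W, Y.
Hydroxyl-bearing residues here: Y4, Y8 (2).
Aromatic residues here: F1, Y4, Y8, F22 (4).
Y is in both groups, so the 2 Y residues must not be double-counted.
Total = 2 + 4 − 2 = 4.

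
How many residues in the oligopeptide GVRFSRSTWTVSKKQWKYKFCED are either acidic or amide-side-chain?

Acidic: D, E. Amide-side-chain: N, Q.
Acidic residues here: E22, D23 (2).
Amide-side-chain residues here: Q15 (1).
The two groups share no amino acid, so total = 2 + 1 = 3.

3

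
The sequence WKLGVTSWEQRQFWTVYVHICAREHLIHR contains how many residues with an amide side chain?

The amide-side-chain residues are Asn (N) and Gln (Q).
Matching residues: Q10, Q12.

2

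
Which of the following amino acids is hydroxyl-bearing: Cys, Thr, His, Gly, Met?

Thr

The –OH-bearing residues are Ser, Thr (aliphatic alcohols), and Tyr (phenol).
Of the listed options, only Thr belongs to this group.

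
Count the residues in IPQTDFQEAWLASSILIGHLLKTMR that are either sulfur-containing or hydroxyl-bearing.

5

Sulfur-containing: C, M. Hydroxyl-bearing: S, T, Y.
Sulfur-containing residues here: M24 (1).
Hydroxyl-bearing residues here: T4, S13, S14, T23 (4).
The two groups share no amino acid, so total = 1 + 4 = 5.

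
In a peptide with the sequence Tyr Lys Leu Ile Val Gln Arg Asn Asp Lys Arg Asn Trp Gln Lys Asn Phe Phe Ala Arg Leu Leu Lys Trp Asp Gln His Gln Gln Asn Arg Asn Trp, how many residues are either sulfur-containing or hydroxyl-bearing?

1

Sulfur-containing: C, M. Hydroxyl-bearing: S, T, Y.
Sulfur-containing residues here: none (0).
Hydroxyl-bearing residues here: Tyr1 (1).
The two groups share no amino acid, so total = 0 + 1 = 1.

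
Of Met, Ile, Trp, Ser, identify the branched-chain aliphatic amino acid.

Ile

Valine (V), leucine (L), and isoleucine (I) are the branched-chain amino acids.
Of the listed options, only Ile belongs to this group.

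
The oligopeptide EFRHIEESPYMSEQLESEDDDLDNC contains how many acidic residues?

10

The acidic residues are Asp (D) and Glu (E), whose side chains end in a carboxylate group.
Matching residues: E1, E6, E7, E13, E16, E18, D19, D20, D21, D23.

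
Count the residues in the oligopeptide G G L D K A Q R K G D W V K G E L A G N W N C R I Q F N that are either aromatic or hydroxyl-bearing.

Aromatic: F, W, Y. Hydroxyl-bearing: S, T, Y.
Aromatic residues here: W12, W21, F27 (3).
Hydroxyl-bearing residues here: none (0).
(Y belongs to both groups, but none appear in this sequence.) Total = 3 + 0 = 3.

3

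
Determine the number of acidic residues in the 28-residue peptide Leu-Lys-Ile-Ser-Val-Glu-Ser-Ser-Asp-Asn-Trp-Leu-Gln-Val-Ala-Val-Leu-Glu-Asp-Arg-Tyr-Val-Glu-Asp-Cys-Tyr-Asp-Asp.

Aspartate (D) and glutamate (E) have carboxylic-acid side chains and are the acidic amino acids.
Matching residues: Glu6, Asp9, Glu18, Asp19, Glu23, Asp24, Asp27, Asp28.

8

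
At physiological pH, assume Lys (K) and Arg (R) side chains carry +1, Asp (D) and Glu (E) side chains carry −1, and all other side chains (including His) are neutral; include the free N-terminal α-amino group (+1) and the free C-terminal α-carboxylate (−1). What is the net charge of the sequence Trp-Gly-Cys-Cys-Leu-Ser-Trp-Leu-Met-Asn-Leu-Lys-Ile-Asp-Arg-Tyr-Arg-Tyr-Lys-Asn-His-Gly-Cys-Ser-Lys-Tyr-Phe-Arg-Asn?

+5

Positive (K, R): Lys12, Arg15, Arg17, Lys19, Lys25, Arg28 → +6.
Negative (D, E): Asp14 → −1.
The N-terminus (+1) and C-terminus (−1) cancel.
Net charge = (+6) + (−1) = +5.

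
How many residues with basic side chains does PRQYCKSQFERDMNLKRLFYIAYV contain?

5

Lysine (K), arginine (R), and histidine (H) have basic, nitrogen-containing side chains.
Matching residues: R2, K6, R11, K16, R17.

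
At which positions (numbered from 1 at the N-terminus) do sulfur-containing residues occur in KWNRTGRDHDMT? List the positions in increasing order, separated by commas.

Only Cys (C) and Met (M) have a sulfur atom in the side chain.
Matching residues: M11.

11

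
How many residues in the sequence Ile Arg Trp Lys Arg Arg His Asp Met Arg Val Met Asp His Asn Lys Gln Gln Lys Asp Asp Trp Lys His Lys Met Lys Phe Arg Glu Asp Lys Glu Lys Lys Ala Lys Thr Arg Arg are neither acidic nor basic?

Acidic: D, E. Basic: K, R, H. All other residues are neither.
Matching residues: Ile1, Trp3, Met9, Val11, Met12, Asn15, Gln17, Gln18, Trp22, Met26, Phe28, Ala36, Thr38.

13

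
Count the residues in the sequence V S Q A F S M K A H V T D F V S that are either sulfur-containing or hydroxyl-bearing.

Sulfur-containing: C, M. Hydroxyl-bearing: S, T, Y.
Sulfur-containing residues here: M7 (1).
Hydroxyl-bearing residues here: S2, S6, T12, S16 (4).
The two groups share no amino acid, so total = 1 + 4 = 5.

5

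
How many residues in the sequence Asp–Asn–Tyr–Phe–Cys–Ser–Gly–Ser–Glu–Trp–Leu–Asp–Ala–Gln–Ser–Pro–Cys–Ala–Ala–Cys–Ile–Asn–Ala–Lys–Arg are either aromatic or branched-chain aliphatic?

Aromatic: F, W, Y. Branched-chain aliphatic: I, L, V.
Aromatic residues here: Tyr3, Phe4, Trp10 (3).
Branched-chain aliphatic residues here: Leu11, Ile21 (2).
The two groups share no amino acid, so total = 3 + 2 = 5.

5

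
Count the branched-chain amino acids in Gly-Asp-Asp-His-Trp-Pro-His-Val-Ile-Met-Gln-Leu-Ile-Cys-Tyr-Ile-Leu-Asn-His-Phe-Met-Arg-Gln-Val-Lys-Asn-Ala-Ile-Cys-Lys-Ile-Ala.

9

The BCAAs are Val, Leu, and Ile — aliphatic side chains with a branch point.
Matching residues: Val8, Ile9, Leu12, Ile13, Ile16, Leu17, Val24, Ile28, Ile31.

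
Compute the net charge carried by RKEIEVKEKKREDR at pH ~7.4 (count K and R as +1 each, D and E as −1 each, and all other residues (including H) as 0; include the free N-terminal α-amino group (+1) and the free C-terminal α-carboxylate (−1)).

Positive (K, R): R1, K2, K7, K9, K10, R11, R14 → +7.
Negative (D, E): E3, E5, E8, E12, D13 → −5.
The N-terminus (+1) and C-terminus (−1) cancel.
Net charge = (+7) + (−5) = +2.

+2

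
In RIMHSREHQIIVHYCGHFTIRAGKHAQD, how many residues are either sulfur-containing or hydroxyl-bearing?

5

Sulfur-containing: C, M. Hydroxyl-bearing: S, T, Y.
Sulfur-containing residues here: M3, C15 (2).
Hydroxyl-bearing residues here: S5, Y14, T19 (3).
The two groups share no amino acid, so total = 2 + 3 = 5.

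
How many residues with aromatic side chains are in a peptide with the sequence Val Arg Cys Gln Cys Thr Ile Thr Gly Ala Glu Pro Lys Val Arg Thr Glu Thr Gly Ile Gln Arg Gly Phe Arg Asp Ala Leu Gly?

Phenylalanine (F), tryptophan (W), and tyrosine (Y) have aromatic ring side chains.
Matching residues: Phe24.

1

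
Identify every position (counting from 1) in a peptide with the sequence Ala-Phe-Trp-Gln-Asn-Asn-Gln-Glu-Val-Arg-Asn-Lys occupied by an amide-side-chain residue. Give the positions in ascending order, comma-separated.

4, 5, 6, 7, 11

Asparagine (N) and glutamine (Q) have uncharged amide side chains.
Matching residues: Gln4, Asn5, Asn6, Gln7, Asn11.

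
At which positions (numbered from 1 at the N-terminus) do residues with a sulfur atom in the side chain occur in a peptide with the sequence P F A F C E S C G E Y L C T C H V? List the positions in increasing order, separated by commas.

5, 8, 13, 15

Only Cys (C) and Met (M) have a sulfur atom in the side chain.
Matching residues: C5, C8, C13, C15.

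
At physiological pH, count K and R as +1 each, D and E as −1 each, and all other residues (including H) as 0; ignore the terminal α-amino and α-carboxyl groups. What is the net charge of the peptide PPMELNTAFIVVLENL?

Positive (K, R): none → +0.
Negative (D, E): E4, E14 → −2.
Net charge = (+0) + (−2) = −2.

-2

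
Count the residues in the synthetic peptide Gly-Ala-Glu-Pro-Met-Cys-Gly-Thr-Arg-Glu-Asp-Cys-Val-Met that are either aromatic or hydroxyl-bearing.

Aromatic: F, W, Y. Hydroxyl-bearing: S, T, Y.
Aromatic residues here: none (0).
Hydroxyl-bearing residues here: Thr8 (1).
(Y belongs to both groups, but none appear in this sequence.) Total = 0 + 1 = 1.

1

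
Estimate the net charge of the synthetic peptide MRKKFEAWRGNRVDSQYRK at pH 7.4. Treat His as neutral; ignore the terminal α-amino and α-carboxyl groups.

Near pH 7.4, K and R contribute +1 each, D and E contribute −1 each, and every other side chain (His included, as stated) is uncharged.
Positive (K, R): R2, K3, K4, R9, R12, R18, K19 → +7.
Negative (D, E): E6, D14 → −2.
Net charge = (+7) + (−2) = +5.

+5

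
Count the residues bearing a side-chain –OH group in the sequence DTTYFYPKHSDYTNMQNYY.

9

Serine (S), threonine (T), and tyrosine (Y) each carry a hydroxyl group on the side chain.
Matching residues: T2, T3, Y4, Y6, S10, Y12, T13, Y18, Y19.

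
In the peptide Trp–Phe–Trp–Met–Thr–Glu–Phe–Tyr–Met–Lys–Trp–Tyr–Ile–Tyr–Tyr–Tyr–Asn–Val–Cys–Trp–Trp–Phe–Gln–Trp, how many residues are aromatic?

14

F, W, and Y each carry an aromatic ring on the side chain.
Matching residues: Trp1, Phe2, Trp3, Phe7, Tyr8, Trp11, Tyr12, Tyr14, Tyr15, Tyr16, Trp20, Trp21, Phe22, Trp24.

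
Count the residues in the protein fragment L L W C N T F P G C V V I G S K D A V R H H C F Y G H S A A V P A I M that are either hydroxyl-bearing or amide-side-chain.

Hydroxyl-bearing: S, T, Y. Amide-side-chain: N, Q.
Hydroxyl-bearing residues here: T6, S15, Y25, S28 (4).
Amide-side-chain residues here: N5 (1).
The two groups share no amino acid, so total = 4 + 1 = 5.

5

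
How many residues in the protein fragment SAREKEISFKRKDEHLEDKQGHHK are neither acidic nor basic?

Acidic: D, E. Basic: K, R, H. All other residues are neither.
Matching residues: S1, A2, I7, S8, F9, L16, Q20, G21.

8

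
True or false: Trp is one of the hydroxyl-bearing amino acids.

S, T, and Y are the three residues with a side-chain hydroxyl.
Tryptophan is not in this group.

False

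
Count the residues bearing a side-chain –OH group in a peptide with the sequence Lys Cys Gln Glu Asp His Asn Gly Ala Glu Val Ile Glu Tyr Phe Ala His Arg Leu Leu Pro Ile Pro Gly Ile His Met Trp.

1

The –OH-bearing residues are Ser, Thr (aliphatic alcohols), and Tyr (phenol).
Matching residues: Tyr14.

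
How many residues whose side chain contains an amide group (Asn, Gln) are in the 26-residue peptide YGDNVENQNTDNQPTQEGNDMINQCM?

10

Matching residues: N4, N7, Q8, N9, N12, Q13, Q16, N19, N23, Q24.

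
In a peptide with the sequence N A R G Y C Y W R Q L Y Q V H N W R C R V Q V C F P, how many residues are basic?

K, R, and H are the three residues with basic side chains (ε-amine, guanidinium, and imidazole respectively).
Matching residues: R3, R9, H15, R18, R20.

5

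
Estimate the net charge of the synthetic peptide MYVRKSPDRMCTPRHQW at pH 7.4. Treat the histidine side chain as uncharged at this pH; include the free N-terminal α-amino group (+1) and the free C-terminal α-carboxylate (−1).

+3

At pH ~7.4 the Lys and Arg side chains are protonated (+1), the Asp and Glu side chains are deprotonated (−1), and with His taken as neutral all other side chains carry no charge.
Positive (K, R): R4, K5, R9, R14 → +4.
Negative (D, E): D8 → −1.
The N-terminus (+1) and C-terminus (−1) cancel.
Net charge = (+4) + (−1) = +3.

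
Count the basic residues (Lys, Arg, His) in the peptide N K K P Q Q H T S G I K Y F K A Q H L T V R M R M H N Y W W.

Matching residues: K2, K3, H7, K12, K15, H18, R22, R24, H26.

9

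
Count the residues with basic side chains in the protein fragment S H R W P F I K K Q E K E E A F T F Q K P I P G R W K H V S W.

9

Lysine (K), arginine (R), and histidine (H) have basic, nitrogen-containing side chains.
Matching residues: H2, R3, K8, K9, K12, K20, R25, K27, H28.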